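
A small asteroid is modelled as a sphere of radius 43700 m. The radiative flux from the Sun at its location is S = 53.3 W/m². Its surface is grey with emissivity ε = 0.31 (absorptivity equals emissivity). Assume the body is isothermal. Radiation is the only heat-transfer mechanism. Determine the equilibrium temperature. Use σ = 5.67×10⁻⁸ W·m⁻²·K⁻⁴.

At equilibrium, absorbed power = emitted power.
Absorbing cross-section = πr² = 5.999×10⁹ m²; emitting surface = 4πr² = 2.400×10¹⁰ m² (ratio 4).
εS·A_cross = εσ·A_surf·T⁴  ⇒  T⁴ = S/(4σ)   (ε cancels).
T⁴ = 53.3/(4·5.67×10⁻⁸) = 2.350×10⁸ K⁴.
T = (2.350×10⁸)^(1/4).

T ≈ 124 K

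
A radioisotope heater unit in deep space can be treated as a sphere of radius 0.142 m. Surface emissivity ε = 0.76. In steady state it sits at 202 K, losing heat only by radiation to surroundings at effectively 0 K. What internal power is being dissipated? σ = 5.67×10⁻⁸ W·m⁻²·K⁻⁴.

P ≈ 18.2 W

Steady state: P = εσA T⁴.
A = 4πr² = 0.2534 m²; T⁴ = (202)⁴ = 1.665×10⁹ K⁴.
P = 0.76 × 5.67×10⁻⁸ × 0.2534 × 1.665×10⁹.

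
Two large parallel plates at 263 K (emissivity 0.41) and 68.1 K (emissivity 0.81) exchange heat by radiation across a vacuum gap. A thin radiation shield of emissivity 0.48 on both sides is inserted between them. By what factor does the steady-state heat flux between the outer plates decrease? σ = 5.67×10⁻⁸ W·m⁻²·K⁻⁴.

factor ≈ 2.18

Without shield: q₀ = σΔ(T⁴)/(1/ε₁+1/ε₂−1) with denominator 2.674.
With shield the two gaps are in series; the resistances add: (1/ε₁+1/ε_s−1)+(1/ε_s+1/ε₂−1) = 3.522+2.318 = 5.840.
Heat-flux ratio q₀/q = 5.840/2.674.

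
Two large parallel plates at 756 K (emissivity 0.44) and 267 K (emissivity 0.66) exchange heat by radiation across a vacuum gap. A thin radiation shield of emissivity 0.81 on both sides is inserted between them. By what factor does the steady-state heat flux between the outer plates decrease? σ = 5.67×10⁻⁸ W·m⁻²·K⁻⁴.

Without shield: q₀ = σΔ(T⁴)/(1/ε₁+1/ε₂−1) with denominator 2.788.
With shield the two gaps are in series; the resistances add: (1/ε₁+1/ε_s−1)+(1/ε_s+1/ε₂−1) = 2.507+1.750 = 4.257.
Heat-flux ratio q₀/q = 4.257/2.788.

factor ≈ 1.53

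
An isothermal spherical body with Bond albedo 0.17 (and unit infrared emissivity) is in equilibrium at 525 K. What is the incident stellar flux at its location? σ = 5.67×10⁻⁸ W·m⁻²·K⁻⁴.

(1−a)S·πr² = σ·4πr²·T⁴ ⇒ S = 4σT⁴/(1−a).
S = 4·5.67×10⁻⁸·7.597×10¹⁰/0.830.

S ≈ 20800 W/m²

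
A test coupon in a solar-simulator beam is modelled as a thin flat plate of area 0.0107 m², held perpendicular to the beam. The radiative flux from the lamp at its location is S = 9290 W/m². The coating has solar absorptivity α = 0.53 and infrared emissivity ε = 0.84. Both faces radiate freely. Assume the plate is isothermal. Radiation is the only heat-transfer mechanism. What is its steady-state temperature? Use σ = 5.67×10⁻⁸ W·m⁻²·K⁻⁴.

At equilibrium, absorbed power = emitted power.
Absorbing cross-section = A = 0.01070 m²; emitting surface = 2A = 0.02140 m² (ratio 2).
αS·A_cross = εσ·A_surf·T⁴  ⇒  T⁴ = αS/(ε·2σ).
T⁴ = 0.530·9290/(0.84·2·5.67×10⁻⁸) = 5.169×10¹⁰ K⁴.
T = (5.169×10¹⁰)^(1/4).

T ≈ 477 K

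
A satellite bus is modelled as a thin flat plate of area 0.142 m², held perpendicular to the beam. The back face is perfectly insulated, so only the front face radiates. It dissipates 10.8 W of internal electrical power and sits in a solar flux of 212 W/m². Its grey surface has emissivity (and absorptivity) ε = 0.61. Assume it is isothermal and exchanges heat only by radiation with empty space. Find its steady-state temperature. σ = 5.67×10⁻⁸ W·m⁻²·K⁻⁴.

At steady state, absorbed solar power + internal power = radiated power.
Absorbed: α·S·A_cross = 0.61·212·0.1420 = 18.36 W (cross-section A).
Total input = 18.36 + 10.8 = 29.16 W.
Radiated: εσ·A_surf·T⁴ with A_surf = A = 0.1420 m².
T⁴ = 29.16/(0.61·5.67×10⁻⁸·0.1420) = 5.938×10⁹ K⁴.

T ≈ 278 K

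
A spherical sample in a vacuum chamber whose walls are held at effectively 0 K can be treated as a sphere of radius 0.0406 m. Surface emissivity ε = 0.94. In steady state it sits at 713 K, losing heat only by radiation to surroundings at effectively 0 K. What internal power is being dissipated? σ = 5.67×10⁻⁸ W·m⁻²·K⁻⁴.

Steady state: P = εσA T⁴.
A = 4πr² = 0.02071 m²; T⁴ = (713)⁴ = 2.584×10¹¹ K⁴.
P = 0.94 × 5.67×10⁻⁸ × 0.02071 × 2.584×10¹¹.

P ≈ 285 W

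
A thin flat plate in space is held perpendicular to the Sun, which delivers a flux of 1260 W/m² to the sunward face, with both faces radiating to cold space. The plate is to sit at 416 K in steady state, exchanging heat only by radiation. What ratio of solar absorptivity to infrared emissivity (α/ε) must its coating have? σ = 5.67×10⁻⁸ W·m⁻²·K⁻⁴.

α/ε ≈ 2.70

Balance: αS·A = εσ·2A·T⁴ ⇒ α/ε = 2σT⁴/S.
α/ε = 2·5.67×10⁻⁸·(416)⁴/1260 = 2·5.67×10⁻⁸·2.995×10¹⁰/1260.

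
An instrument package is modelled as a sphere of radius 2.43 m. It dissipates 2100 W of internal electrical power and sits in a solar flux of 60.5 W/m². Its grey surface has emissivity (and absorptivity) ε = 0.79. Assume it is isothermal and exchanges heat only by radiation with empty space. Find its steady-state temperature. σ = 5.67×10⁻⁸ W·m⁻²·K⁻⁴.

At steady state, absorbed solar power + internal power = radiated power.
Absorbed: α·S·A_cross = 0.79·60.5·18.55 = 886.6 W (cross-section πr²).
Total input = 886.6 + 2100 = 2987 W.
Radiated: εσ·A_surf·T⁴ with A_surf = 4πr² = 74.20 m².
T⁴ = 2987/(0.79·5.67×10⁻⁸·74.20) = 8.986×10⁸ K⁴.

T ≈ 173 K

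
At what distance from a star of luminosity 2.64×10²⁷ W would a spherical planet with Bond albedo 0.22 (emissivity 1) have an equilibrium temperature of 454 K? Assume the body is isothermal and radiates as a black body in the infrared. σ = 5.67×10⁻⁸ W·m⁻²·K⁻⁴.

d ≈ 1.30×10¹¹ m

For an isothermal black-emitting sphere, (1−a)S·πr² = σ·4πr²·T⁴ ⇒ S = 4σT⁴/(1−a).
S = 4·5.67×10⁻⁸·(454)⁴/0.780 = 12350 W/m².
Flux falls as S = L/(4πd²), so d = √(L/(4πS)) = √(2.64×10²⁷/(4π·12350)).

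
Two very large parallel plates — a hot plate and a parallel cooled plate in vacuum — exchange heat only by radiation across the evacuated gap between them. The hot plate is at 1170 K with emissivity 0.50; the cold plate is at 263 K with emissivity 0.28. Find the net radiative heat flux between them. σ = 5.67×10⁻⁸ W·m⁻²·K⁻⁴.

For two infinite grey parallel plates, q = σ(T₁⁴ − T₂⁴)/(1/ε₁ + 1/ε₂ − 1).
T₁⁴ − T₂⁴ = 1.874×10¹² − 4.784×10⁹ = 1.869×10¹² K⁴.
1/ε₁ + 1/ε₂ − 1 = 2.000 + 3.571 − 1 = 4.571.
q = 5.67×10⁻⁸ × 1.869×10¹² / 4.571.

q ≈ 23200 W/m²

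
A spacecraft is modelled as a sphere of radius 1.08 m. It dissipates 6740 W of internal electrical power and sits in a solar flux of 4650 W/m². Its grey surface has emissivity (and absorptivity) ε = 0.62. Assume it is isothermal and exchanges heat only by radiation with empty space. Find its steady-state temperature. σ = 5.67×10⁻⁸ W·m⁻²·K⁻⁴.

T ≈ 428 K

At steady state, absorbed solar power + internal power = radiated power.
Absorbed: α·S·A_cross = 0.62·4650·3.664 = 10560 W (cross-section πr²).
Total input = 10560 + 6740 = 17300 W.
Radiated: εσ·A_surf·T⁴ with A_surf = 4πr² = 14.66 m².
T⁴ = 17300/(0.62·5.67×10⁻⁸·14.66) = 3.358×10¹⁰ K⁴.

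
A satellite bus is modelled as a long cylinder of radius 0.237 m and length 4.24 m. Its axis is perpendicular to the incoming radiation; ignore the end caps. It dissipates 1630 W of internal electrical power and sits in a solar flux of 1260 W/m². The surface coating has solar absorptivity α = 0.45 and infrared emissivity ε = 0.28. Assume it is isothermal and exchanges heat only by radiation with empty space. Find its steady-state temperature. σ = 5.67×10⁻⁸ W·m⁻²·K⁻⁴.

At steady state, absorbed solar power + internal power = radiated power.
Absorbed: α·S·A_cross = 0.45·1260·2.010 = 1140 W (cross-section 2rL).
Total input = 1140 + 1630 = 2770 W.
Radiated: εσ·A_surf·T⁴ with A_surf = 2πrL = 6.314 m².
T⁴ = 2770/(0.28·5.67×10⁻⁸·6.314) = 2.763×10¹⁰ K⁴.

T ≈ 408 K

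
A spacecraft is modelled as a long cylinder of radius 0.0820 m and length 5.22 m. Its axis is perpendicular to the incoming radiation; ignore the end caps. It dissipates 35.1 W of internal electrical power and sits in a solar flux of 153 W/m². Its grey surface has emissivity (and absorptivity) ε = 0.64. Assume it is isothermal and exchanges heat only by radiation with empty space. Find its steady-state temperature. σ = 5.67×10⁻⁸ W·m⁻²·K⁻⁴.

T ≈ 187 K

At steady state, absorbed solar power + internal power = radiated power.
Absorbed: α·S·A_cross = 0.64·153·0.8561 = 83.83 W (cross-section 2rL).
Total input = 83.83 + 35.1 = 118.9 W.
Radiated: εσ·A_surf·T⁴ with A_surf = 2πrL = 2.689 m².
T⁴ = 118.9/(0.64·5.67×10⁻⁸·2.689) = 1.219×10⁹ K⁴.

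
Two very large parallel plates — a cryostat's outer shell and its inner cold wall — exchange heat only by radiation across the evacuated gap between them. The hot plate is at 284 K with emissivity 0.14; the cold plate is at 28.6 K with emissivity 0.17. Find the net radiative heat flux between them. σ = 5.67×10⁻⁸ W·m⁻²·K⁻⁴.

q ≈ 30.7 W/m²

For two infinite grey parallel plates, q = σ(T₁⁴ − T₂⁴)/(1/ε₁ + 1/ε₂ − 1).
T₁⁴ − T₂⁴ = 6.505×10⁹ − 6.691×10⁵ = 6.505×10⁹ K⁴.
1/ε₁ + 1/ε₂ − 1 = 7.143 + 5.882 − 1 = 12.03.
q = 5.67×10⁻⁸ × 6.505×10⁹ / 12.03.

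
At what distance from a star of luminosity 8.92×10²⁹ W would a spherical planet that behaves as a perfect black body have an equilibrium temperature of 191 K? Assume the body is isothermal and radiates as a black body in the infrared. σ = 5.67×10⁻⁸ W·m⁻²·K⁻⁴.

d ≈ 1.53×10¹³ m

For an isothermal black-emitting sphere, (1−a)S·πr² = σ·4πr²·T⁴ ⇒ S = 4σT⁴/(1−a).
S = 4·5.67×10⁻⁸·(191)⁴/1.00 = 301.8 W/m².
Flux falls as S = L/(4πd²), so d = √(L/(4πS)) = √(8.92×10²⁹/(4π·301.8)).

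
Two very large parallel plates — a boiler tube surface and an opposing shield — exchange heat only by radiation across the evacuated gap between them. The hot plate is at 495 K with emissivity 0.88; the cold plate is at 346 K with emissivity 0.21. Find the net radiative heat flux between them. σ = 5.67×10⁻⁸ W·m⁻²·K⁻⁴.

For two infinite grey parallel plates, q = σ(T₁⁴ − T₂⁴)/(1/ε₁ + 1/ε₂ − 1).
T₁⁴ − T₂⁴ = 6.004×10¹⁰ − 1.433×10¹⁰ = 4.571×10¹⁰ K⁴.
1/ε₁ + 1/ε₂ − 1 = 1.136 + 4.762 − 1 = 4.898.
q = 5.67×10⁻⁸ × 4.571×10¹⁰ / 4.898.

q ≈ 529 W/m²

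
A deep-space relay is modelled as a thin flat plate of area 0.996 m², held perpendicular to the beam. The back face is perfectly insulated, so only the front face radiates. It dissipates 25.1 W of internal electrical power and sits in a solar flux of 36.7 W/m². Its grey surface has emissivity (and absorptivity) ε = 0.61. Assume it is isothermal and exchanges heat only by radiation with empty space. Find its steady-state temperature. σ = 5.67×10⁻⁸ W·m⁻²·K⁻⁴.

At steady state, absorbed solar power + internal power = radiated power.
Absorbed: α·S·A_cross = 0.61·36.7·0.9960 = 22.30 W (cross-section A).
Total input = 22.30 + 25.1 = 47.40 W.
Radiated: εσ·A_surf·T⁴ with A_surf = A = 0.9960 m².
T⁴ = 47.40/(0.61·5.67×10⁻⁸·0.9960) = 1.376×10⁹ K⁴.

T ≈ 193 K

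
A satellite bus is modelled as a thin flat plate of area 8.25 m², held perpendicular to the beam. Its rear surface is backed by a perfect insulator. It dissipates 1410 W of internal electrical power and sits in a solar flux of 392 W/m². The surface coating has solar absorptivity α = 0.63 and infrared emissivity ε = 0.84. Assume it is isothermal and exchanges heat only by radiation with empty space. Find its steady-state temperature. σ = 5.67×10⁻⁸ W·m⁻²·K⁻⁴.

At steady state, absorbed solar power + internal power = radiated power.
Absorbed: α·S·A_cross = 0.63·392·8.250 = 2037 W (cross-section A).
Total input = 2037 + 1410 = 3447 W.
Radiated: εσ·A_surf·T⁴ with A_surf = A = 8.250 m².
T⁴ = 3447/(0.84·5.67×10⁻⁸·8.250) = 8.774×10⁹ K⁴.

T ≈ 306 K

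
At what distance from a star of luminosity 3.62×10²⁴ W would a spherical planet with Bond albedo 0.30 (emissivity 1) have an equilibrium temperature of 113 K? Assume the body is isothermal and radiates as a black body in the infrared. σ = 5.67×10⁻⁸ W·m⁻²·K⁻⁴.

d ≈ 7.38×10¹⁰ m

For an isothermal black-emitting sphere, (1−a)S·πr² = σ·4πr²·T⁴ ⇒ S = 4σT⁴/(1−a).
S = 4·5.67×10⁻⁸·(113)⁴/0.700 = 52.83 W/m².
Flux falls as S = L/(4πd²), so d = √(L/(4πS)) = √(3.62×10²⁴/(4π·52.83)).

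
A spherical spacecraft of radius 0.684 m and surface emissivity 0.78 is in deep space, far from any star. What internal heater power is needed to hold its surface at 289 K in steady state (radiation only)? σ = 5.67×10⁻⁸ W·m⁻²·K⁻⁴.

P ≈ 1810 W

P = εσ·4πr²·T⁴.
4πr² = 5.879 m²; T⁴ = 6.976×10⁹ K⁴.
P = 0.78·5.67×10⁻⁸·5.879·6.976×10⁹.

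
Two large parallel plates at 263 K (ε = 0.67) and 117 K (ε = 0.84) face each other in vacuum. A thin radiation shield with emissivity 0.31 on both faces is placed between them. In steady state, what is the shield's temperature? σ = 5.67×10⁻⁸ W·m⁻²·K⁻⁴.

In steady state the net flux on the hot side equals that on the cold side.
σ(T₁⁴−T_s⁴)/D₁ = σ(T_s⁴−T₂⁴)/D₂, with D₁ = 1/ε₁+1/ε_s−1 = 3.718, D₂ = 1/ε_s+1/ε₂−1 = 3.416.
Solve for T_s⁴: T_s⁴ = (D₂·T₁⁴ + D₁·T₂⁴)/(D₁+D₂) = 2.389×10⁹ K⁴.

T_s ≈ 221 K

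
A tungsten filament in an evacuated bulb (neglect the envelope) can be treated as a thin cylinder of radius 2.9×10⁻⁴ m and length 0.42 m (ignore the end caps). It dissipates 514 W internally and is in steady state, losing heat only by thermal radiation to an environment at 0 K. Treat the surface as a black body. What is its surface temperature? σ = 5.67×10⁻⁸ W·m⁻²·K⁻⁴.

T ≈ 1860 K

Steady state: internal power = radiated power, P = εσA T⁴.
Radiating area A = 2πrL = 7.653×10⁻⁴ m².
T⁴ = P/(εσA) = 514/(1.0·5.67×10⁻⁸·7.653×10⁻⁴) = 1.185×10¹³ K⁴.
T = (1.185×10¹³)^(1/4).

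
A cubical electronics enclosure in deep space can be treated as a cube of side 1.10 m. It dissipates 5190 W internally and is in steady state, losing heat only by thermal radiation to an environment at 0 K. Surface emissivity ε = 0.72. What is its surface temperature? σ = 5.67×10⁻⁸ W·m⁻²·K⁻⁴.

T ≈ 364 K

Steady state: internal power = radiated power, P = εσA T⁴.
Radiating area A = 6L² = 7.260 m².
T⁴ = P/(εσA) = 5190/(0.72·5.67×10⁻⁸·7.260) = 1.751×10¹⁰ K⁴.
T = (1.751×10¹⁰)^(1/4).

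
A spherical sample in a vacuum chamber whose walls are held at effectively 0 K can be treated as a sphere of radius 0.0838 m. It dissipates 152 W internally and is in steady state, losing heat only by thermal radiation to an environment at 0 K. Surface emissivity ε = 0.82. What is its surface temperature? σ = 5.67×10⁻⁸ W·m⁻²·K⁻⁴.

Steady state: internal power = radiated power, P = εσA T⁴.
Radiating area A = 4πr² = 0.08825 m².
T⁴ = P/(εσA) = 152/(0.82·5.67×10⁻⁸·0.08825) = 3.705×10¹⁰ K⁴.
T = (3.705×10¹⁰)^(1/4).

T ≈ 439 K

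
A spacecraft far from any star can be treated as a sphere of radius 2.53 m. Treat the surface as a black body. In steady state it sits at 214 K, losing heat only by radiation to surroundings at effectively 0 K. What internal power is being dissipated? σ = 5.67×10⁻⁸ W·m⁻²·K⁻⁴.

P ≈ 9570 W

Steady state: P = εσA T⁴.
A = 4πr² = 80.44 m²; T⁴ = (214)⁴ = 2.097×10⁹ K⁴.
P = 1.0 × 5.67×10⁻⁸ × 80.44 × 2.097×10⁹.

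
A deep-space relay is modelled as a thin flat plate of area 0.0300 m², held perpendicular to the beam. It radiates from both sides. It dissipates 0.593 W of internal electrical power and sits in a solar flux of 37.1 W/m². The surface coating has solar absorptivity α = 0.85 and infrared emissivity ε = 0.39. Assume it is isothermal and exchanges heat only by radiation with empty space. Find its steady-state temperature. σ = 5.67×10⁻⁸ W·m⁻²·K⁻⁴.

At steady state, absorbed solar power + internal power = radiated power.
Absorbed: α·S·A_cross = 0.85·37.1·0.03000 = 0.9460 W (cross-section A).
Total input = 0.9460 + 0.593 = 1.539 W.
Radiated: εσ·A_surf·T⁴ with A_surf = 2A = 0.06000 m².
T⁴ = 1.539/(0.39·5.67×10⁻⁸·0.06000) = 1.160×10⁹ K⁴.

T ≈ 185 K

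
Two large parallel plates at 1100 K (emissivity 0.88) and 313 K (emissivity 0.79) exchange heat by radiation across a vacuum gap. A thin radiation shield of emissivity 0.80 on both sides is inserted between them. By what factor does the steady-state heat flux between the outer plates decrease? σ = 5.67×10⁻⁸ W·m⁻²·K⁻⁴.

factor ≈ 2.07

Without shield: q₀ = σΔ(T⁴)/(1/ε₁+1/ε₂−1) with denominator 1.402.
With shield the two gaps are in series; the resistances add: (1/ε₁+1/ε_s−1)+(1/ε_s+1/ε₂−1) = 1.386+1.516 = 2.902.
Heat-flux ratio q₀/q = 2.902/1.402.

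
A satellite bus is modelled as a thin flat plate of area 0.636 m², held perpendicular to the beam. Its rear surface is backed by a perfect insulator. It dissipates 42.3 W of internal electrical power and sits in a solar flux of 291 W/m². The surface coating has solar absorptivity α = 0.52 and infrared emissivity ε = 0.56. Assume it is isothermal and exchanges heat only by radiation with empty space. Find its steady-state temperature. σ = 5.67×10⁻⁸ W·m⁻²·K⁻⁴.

At steady state, absorbed solar power + internal power = radiated power.
Absorbed: α·S·A_cross = 0.52·291·0.6360 = 96.24 W (cross-section A).
Total input = 96.24 + 42.3 = 138.5 W.
Radiated: εσ·A_surf·T⁴ with A_surf = A = 0.6360 m².
T⁴ = 138.5/(0.56·5.67×10⁻⁸·0.6360) = 6.860×10⁹ K⁴.

T ≈ 288 K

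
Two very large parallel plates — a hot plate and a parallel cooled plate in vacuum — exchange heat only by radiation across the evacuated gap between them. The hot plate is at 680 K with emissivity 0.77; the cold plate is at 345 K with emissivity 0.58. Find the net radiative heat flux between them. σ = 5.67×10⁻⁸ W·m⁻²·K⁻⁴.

q ≈ 5600 W/m²

For two infinite grey parallel plates, q = σ(T₁⁴ − T₂⁴)/(1/ε₁ + 1/ε₂ − 1).
T₁⁴ − T₂⁴ = 2.138×10¹¹ − 1.417×10¹⁰ = 1.996×10¹¹ K⁴.
1/ε₁ + 1/ε₂ − 1 = 1.299 + 1.724 − 1 = 2.023.
q = 5.67×10⁻⁸ × 1.996×10¹¹ / 2.023.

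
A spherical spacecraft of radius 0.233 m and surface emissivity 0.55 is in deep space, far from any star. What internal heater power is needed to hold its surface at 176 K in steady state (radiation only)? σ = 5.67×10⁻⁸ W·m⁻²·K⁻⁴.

P ≈ 20.4 W

P = εσ·4πr²·T⁴.
4πr² = 0.6822 m²; T⁴ = 9.595×10⁸ K⁴.
P = 0.55·5.67×10⁻⁸·0.6822·9.595×10⁸.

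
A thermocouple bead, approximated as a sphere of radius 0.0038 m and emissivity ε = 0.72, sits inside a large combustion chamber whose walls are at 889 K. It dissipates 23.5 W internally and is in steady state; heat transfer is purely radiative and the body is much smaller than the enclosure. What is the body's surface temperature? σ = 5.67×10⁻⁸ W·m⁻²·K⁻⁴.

For a small grey body in a large enclosure, net radiated power = εσA(T⁴ − T_w⁴).
Steady state: P = εσA(T⁴ − T_w⁴) with A = 4πr² = 1.815×10⁻⁴ m².
T⁴ = P/(εσA) + T_w⁴ = 23.5/(0.72·5.67×10⁻⁸·1.815×10⁻⁴) + (889)⁴
    = 3.172×10¹² + 6.246×10¹¹ = 3.797×10¹² K⁴.

T ≈ 1400 K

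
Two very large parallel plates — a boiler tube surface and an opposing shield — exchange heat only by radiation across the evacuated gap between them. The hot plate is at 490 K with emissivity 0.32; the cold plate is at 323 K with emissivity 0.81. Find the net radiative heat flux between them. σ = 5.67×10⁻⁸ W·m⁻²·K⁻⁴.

q ≈ 789 W/m²

For two infinite grey parallel plates, q = σ(T₁⁴ − T₂⁴)/(1/ε₁ + 1/ε₂ − 1).
T₁⁴ − T₂⁴ = 5.765×10¹⁰ − 1.088×10¹⁰ = 4.676×10¹⁰ K⁴.
1/ε₁ + 1/ε₂ − 1 = 3.125 + 1.235 − 1 = 3.360.
q = 5.67×10⁻⁸ × 4.676×10¹⁰ / 3.360.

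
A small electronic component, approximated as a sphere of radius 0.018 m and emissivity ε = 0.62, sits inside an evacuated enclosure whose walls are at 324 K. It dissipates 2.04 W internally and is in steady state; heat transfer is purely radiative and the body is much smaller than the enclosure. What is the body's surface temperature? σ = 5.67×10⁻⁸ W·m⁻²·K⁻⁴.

T ≈ 399 K

For a small grey body in a large enclosure, net radiated power = εσA(T⁴ − T_w⁴).
Steady state: P = εσA(T⁴ − T_w⁴) with A = 4πr² = 0.004072 m².
T⁴ = P/(εσA) + T_w⁴ = 2.04/(0.62·5.67×10⁻⁸·0.004072) + (324)⁴
    = 1.425×10¹⁰ + 1.102×10¹⁰ = 2.527×10¹⁰ K⁴.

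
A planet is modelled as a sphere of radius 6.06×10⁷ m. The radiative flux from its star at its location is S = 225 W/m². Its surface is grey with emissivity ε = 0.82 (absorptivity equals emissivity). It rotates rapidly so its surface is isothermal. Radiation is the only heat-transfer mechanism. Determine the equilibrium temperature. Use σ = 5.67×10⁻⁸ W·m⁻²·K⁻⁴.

At equilibrium, absorbed power = emitted power.
Absorbing cross-section = πr² = 1.154×10¹⁶ m²; emitting surface = 4πr² = 4.615×10¹⁶ m² (ratio 4).
εS·A_cross = εσ·A_surf·T⁴  ⇒  T⁴ = S/(4σ)   (ε cancels).
T⁴ = 225/(4·5.67×10⁻⁸) = 9.921×10⁸ K⁴.
T = (9.921×10⁸)^(1/4).

T ≈ 177 K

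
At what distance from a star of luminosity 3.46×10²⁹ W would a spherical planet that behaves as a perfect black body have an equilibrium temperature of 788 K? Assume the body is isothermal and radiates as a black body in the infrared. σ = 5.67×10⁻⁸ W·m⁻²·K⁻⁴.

For an isothermal black-emitting sphere, (1−a)S·πr² = σ·4πr²·T⁴ ⇒ S = 4σT⁴/(1−a).
S = 4·5.67×10⁻⁸·(788)⁴/1.00 = 87450 W/m².
Flux falls as S = L/(4πd²), so d = √(L/(4πS)) = √(3.46×10²⁹/(4π·87450)).

d ≈ 5.61×10¹¹ m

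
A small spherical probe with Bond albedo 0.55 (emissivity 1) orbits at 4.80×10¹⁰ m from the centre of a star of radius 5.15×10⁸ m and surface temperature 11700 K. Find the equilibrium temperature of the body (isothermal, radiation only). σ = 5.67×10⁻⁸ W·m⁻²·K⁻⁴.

The star's surface emits σT_*⁴; at distance d the flux is S = σT_*⁴(R_*/d)².
S = 5.67×10⁻⁸·(11700)⁴·(5.15×10⁸/4.80×10¹⁰)² = 1.223×10⁵ W/m².
For an isothermal sphere T⁴ = (1−a)S/(4σ) = 2.427×10¹¹ K⁴.

T ≈ 702 K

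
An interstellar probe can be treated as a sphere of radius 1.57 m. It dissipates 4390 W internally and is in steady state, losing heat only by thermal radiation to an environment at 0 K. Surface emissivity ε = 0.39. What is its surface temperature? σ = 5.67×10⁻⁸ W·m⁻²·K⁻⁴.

Steady state: internal power = radiated power, P = εσA T⁴.
Radiating area A = 4πr² = 30.97 m².
T⁴ = P/(εσA) = 4390/(0.39·5.67×10⁻⁸·30.97) = 6.409×10⁹ K⁴.
T = (6.409×10⁹)^(1/4).

T ≈ 283 K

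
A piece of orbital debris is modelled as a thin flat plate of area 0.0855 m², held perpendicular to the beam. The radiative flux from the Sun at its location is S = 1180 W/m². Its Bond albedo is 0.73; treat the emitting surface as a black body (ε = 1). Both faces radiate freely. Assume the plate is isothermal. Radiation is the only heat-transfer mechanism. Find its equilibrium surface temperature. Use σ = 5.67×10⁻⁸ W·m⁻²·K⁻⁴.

At equilibrium, absorbed power = emitted power.
Absorbing cross-section = A = 0.08550 m²; emitting surface = 2A = 0.1710 m² (ratio 2).
(1−a)S·A_cross = εσ·A_surf·T⁴  ⇒  T⁴ = (1−a)S/(2σ).
T⁴ = 0.270·1180/(2·5.67×10⁻⁸) = 2.810×10⁹ K⁴.
T = (2.810×10⁹)^(1/4).

T ≈ 230 K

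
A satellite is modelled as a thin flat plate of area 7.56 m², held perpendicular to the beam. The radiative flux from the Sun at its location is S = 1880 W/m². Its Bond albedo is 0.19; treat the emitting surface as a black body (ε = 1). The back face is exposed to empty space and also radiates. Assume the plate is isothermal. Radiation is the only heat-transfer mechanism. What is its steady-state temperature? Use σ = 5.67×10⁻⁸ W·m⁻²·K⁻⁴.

At equilibrium, absorbed power = emitted power.
Absorbing cross-section = A = 7.560 m²; emitting surface = 2A = 15.12 m² (ratio 2).
(1−a)S·A_cross = εσ·A_surf·T⁴  ⇒  T⁴ = (1−a)S/(2σ).
T⁴ = 0.810·1880/(2·5.67×10⁻⁸) = 1.343×10¹⁰ K⁴.
T = (1.343×10¹⁰)^(1/4).

T ≈ 340 K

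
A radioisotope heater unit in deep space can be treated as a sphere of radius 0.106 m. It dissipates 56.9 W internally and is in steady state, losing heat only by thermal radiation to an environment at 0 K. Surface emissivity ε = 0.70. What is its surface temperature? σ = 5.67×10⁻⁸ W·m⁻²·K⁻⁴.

Steady state: internal power = radiated power, P = εσA T⁴.
Radiating area A = 4πr² = 0.1412 m².
T⁴ = P/(εσA) = 56.9/(0.70·5.67×10⁻⁸·0.1412) = 1.015×10¹⁰ K⁴.
T = (1.015×10¹⁰)^(1/4).

T ≈ 317 K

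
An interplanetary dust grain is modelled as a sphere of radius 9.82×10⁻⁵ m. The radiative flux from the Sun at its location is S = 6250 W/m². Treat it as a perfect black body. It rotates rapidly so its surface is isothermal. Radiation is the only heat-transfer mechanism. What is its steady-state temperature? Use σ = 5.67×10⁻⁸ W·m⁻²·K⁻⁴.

At equilibrium, absorbed power = emitted power.
Absorbing cross-section = πr² = 3.030×10⁻⁸ m²; emitting surface = 4πr² = 1.212×10⁻⁷ m² (ratio 4).
S·A_cross = εσ·A_surf·T⁴  ⇒  T⁴ = S/(4σ).
T⁴ = 1.00·6250/(4·5.67×10⁻⁸) = 2.756×10¹⁰ K⁴.
T = (2.756×10¹⁰)^(1/4).

T ≈ 407 K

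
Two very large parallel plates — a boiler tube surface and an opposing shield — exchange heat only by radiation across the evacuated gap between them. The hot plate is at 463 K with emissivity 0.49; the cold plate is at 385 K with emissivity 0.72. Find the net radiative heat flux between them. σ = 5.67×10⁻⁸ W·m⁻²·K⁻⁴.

For two infinite grey parallel plates, q = σ(T₁⁴ − T₂⁴)/(1/ε₁ + 1/ε₂ − 1).
T₁⁴ − T₂⁴ = 4.595×10¹⁰ − 2.197×10¹⁰ = 2.398×10¹⁰ K⁴.
1/ε₁ + 1/ε₂ − 1 = 2.041 + 1.389 − 1 = 2.430.
q = 5.67×10⁻⁸ × 2.398×10¹⁰ / 2.430.

q ≈ 560 W/m²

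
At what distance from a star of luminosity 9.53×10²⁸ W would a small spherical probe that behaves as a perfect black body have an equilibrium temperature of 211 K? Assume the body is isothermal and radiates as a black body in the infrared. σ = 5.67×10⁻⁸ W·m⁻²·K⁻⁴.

d ≈ 4.11×10¹² m

For an isothermal black-emitting sphere, (1−a)S·πr² = σ·4πr²·T⁴ ⇒ S = 4σT⁴/(1−a).
S = 4·5.67×10⁻⁸·(211)⁴/1.00 = 449.5 W/m².
Flux falls as S = L/(4πd²), so d = √(L/(4πS)) = √(9.53×10²⁸/(4π·449.5)).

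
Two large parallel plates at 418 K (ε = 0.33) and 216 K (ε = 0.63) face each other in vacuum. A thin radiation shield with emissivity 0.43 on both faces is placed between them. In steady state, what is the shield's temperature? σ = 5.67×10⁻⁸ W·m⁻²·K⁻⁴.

T_s ≈ 341 K

In steady state the net flux on the hot side equals that on the cold side.
σ(T₁⁴−T_s⁴)/D₁ = σ(T_s⁴−T₂⁴)/D₂, with D₁ = 1/ε₁+1/ε_s−1 = 4.356, D₂ = 1/ε_s+1/ε₂−1 = 2.913.
Solve for T_s⁴: T_s⁴ = (D₂·T₁⁴ + D₁·T₂⁴)/(D₁+D₂) = 1.354×10¹⁰ K⁴.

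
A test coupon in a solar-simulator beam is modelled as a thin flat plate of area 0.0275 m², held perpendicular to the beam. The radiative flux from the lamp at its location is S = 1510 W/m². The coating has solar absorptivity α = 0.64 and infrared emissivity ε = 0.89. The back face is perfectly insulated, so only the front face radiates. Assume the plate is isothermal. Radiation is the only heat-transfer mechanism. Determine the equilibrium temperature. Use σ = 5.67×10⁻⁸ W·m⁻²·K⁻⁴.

At equilibrium, absorbed power = emitted power.
Absorbing cross-section = A = 0.02750 m²; emitting surface = A = 0.02750 m² (ratio 1).
αS·A_cross = εσ·A_surf·T⁴  ⇒  T⁴ = αS/(ε·1σ).
T⁴ = 0.640·1510/(0.89·1·5.67×10⁻⁸) = 1.915×10¹⁰ K⁴.
T = (1.915×10¹⁰)^(1/4).

T ≈ 372 K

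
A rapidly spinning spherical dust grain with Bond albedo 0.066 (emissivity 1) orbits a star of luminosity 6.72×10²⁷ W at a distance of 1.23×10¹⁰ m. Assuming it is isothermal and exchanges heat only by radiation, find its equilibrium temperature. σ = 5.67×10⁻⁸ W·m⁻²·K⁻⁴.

First find the stellar flux at distance d: S = L/(4πd²) = 6.72×10²⁷/(4π·(1.23×10¹⁰)²) = 3.535×10⁶ W/m².
For an isothermal sphere, absorbed (1−a)S·πr² = emitted σ·4πr²·T⁴, so T⁴ = (1−a)S/(4σ).
T⁴ = 0.934·3.535×10⁶/(4·5.67×10⁻⁸) = 1.456×10¹³ K⁴.

T ≈ 1950 K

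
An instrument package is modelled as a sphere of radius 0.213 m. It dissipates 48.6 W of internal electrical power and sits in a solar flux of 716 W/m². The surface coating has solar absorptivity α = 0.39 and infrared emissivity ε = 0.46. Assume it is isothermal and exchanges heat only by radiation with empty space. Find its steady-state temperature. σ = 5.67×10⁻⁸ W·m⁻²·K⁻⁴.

At steady state, absorbed solar power + internal power = radiated power.
Absorbed: α·S·A_cross = 0.39·716·0.1425 = 39.80 W (cross-section πr²).
Total input = 39.80 + 48.6 = 88.40 W.
Radiated: εσ·A_surf·T⁴ with A_surf = 4πr² = 0.5701 m².
T⁴ = 88.40/(0.46·5.67×10⁻⁸·0.5701) = 5.945×10⁹ K⁴.

T ≈ 278 K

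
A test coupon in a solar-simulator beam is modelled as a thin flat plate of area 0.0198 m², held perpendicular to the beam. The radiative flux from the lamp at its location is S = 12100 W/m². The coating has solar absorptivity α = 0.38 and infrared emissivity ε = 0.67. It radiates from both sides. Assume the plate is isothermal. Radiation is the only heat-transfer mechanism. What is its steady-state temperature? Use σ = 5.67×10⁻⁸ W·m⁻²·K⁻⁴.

At equilibrium, absorbed power = emitted power.
Absorbing cross-section = A = 0.01980 m²; emitting surface = 2A = 0.03960 m² (ratio 2).
αS·A_cross = εσ·A_surf·T⁴  ⇒  T⁴ = αS/(ε·2σ).
T⁴ = 0.380·12100/(0.67·2·5.67×10⁻⁸) = 6.052×10¹⁰ K⁴.
T = (6.052×10¹⁰)^(1/4).

T ≈ 496 K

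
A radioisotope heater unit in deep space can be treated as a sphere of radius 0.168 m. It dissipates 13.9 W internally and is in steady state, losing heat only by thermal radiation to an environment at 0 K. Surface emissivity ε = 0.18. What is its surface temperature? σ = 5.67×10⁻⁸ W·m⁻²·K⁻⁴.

T ≈ 249 K

Steady state: internal power = radiated power, P = εσA T⁴.
Radiating area A = 4πr² = 0.3547 m².
T⁴ = P/(εσA) = 13.9/(0.18·5.67×10⁻⁸·0.3547) = 3.840×10⁹ K⁴.
T = (3.840×10⁹)^(1/4).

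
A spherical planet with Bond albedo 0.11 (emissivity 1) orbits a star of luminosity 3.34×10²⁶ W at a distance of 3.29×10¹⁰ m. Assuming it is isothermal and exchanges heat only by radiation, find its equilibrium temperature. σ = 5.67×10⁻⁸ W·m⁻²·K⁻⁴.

T ≈ 557 K

First find the stellar flux at distance d: S = L/(4πd²) = 3.34×10²⁶/(4π·(3.29×10¹⁰)²) = 24560 W/m².
For an isothermal sphere, absorbed (1−a)S·πr² = emitted σ·4πr²·T⁴, so T⁴ = (1−a)S/(4σ).
T⁴ = 0.890·24560/(4·5.67×10⁻⁸) = 9.636×10¹⁰ K⁴.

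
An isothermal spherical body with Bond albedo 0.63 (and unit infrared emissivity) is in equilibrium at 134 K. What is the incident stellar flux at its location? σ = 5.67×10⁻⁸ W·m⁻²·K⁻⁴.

(1−a)S·πr² = σ·4πr²·T⁴ ⇒ S = 4σT⁴/(1−a).
S = 4·5.67×10⁻⁸·3.224×10⁸/0.370.

S ≈ 198 W/m²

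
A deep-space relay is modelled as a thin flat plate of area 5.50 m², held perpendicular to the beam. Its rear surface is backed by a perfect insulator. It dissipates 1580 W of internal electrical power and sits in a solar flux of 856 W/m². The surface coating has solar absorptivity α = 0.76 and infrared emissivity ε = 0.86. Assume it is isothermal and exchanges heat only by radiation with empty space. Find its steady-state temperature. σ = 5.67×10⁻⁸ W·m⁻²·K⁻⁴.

At steady state, absorbed solar power + internal power = radiated power.
Absorbed: α·S·A_cross = 0.76·856·5.500 = 3578 W (cross-section A).
Total input = 3578 + 1580 = 5158 W.
Radiated: εσ·A_surf·T⁴ with A_surf = A = 5.500 m².
T⁴ = 5158/(0.86·5.67×10⁻⁸·5.500) = 1.923×10¹⁰ K⁴.

T ≈ 372 K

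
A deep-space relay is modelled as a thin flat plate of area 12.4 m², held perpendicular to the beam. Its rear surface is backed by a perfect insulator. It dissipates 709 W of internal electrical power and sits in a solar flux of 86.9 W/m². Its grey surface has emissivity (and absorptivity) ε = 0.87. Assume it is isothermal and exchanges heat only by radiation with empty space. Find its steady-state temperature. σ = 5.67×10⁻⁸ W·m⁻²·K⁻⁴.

T ≈ 228 K

At steady state, absorbed solar power + internal power = radiated power.
Absorbed: α·S·A_cross = 0.87·86.9·12.40 = 937.5 W (cross-section A).
Total input = 937.5 + 709 = 1646 W.
Radiated: εσ·A_surf·T⁴ with A_surf = A = 12.40 m².
T⁴ = 1646/(0.87·5.67×10⁻⁸·12.40) = 2.692×10⁹ K⁴.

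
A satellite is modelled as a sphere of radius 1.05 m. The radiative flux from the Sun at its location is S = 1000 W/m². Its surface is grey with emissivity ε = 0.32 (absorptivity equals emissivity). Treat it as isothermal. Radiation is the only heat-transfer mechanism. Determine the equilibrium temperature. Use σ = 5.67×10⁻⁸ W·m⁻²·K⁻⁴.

T ≈ 258 K

At equilibrium, absorbed power = emitted power.
Absorbing cross-section = πr² = 3.464 m²; emitting surface = 4πr² = 13.85 m² (ratio 4).
εS·A_cross = εσ·A_surf·T⁴  ⇒  T⁴ = S/(4σ)   (ε cancels).
T⁴ = 1000/(4·5.67×10⁻⁸) = 4.409×10⁹ K⁴.
T = (4.409×10⁹)^(1/4).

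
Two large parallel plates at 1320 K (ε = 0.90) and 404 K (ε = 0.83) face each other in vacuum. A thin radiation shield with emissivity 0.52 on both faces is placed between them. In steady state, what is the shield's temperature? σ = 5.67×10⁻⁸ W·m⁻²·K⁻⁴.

In steady state the net flux on the hot side equals that on the cold side.
σ(T₁⁴−T_s⁴)/D₁ = σ(T_s⁴−T₂⁴)/D₂, with D₁ = 1/ε₁+1/ε_s−1 = 2.034, D₂ = 1/ε_s+1/ε₂−1 = 2.128.
Solve for T_s⁴: T_s⁴ = (D₂·T₁⁴ + D₁·T₂⁴)/(D₁+D₂) = 1.565×10¹² K⁴.

T_s ≈ 1120 K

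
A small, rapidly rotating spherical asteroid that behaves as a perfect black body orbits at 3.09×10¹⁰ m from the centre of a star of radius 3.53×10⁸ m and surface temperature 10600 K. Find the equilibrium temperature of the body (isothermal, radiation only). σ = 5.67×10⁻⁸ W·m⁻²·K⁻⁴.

T ≈ 801 K

The star's surface emits σT_*⁴; at distance d the flux is S = σT_*⁴(R_*/d)².
S = 5.67×10⁻⁸·(10600)⁴·(3.53×10⁸/3.09×10¹⁰)² = 93420 W/m².
For an isothermal sphere T⁴ = (1−a)S/(4σ) = 4.119×10¹¹ K⁴.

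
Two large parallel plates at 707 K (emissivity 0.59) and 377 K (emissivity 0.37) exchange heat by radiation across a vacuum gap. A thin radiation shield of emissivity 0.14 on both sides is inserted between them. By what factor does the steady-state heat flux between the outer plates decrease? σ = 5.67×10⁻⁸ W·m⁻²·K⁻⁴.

factor ≈ 4.91

Without shield: q₀ = σΔ(T⁴)/(1/ε₁+1/ε₂−1) with denominator 3.398.
With shield the two gaps are in series; the resistances add: (1/ε₁+1/ε_s−1)+(1/ε_s+1/ε₂−1) = 7.838+8.846 = 16.68.
Heat-flux ratio q₀/q = 16.68/3.398.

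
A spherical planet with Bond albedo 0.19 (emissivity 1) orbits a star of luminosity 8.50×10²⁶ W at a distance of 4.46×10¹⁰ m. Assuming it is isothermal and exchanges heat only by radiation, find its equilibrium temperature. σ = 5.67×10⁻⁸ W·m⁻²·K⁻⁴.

T ≈ 590 K

First find the stellar flux at distance d: S = L/(4πd²) = 8.50×10²⁶/(4π·(4.46×10¹⁰)²) = 34000 W/m².
For an isothermal sphere, absorbed (1−a)S·πr² = emitted σ·4πr²·T⁴, so T⁴ = (1−a)S/(4σ).
T⁴ = 0.810·34000/(4·5.67×10⁻⁸) = 1.214×10¹¹ K⁴.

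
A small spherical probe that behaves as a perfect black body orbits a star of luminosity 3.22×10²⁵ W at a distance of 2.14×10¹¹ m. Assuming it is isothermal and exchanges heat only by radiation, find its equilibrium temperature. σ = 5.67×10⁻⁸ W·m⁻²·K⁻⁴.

T ≈ 125 K

First find the stellar flux at distance d: S = L/(4πd²) = 3.22×10²⁵/(4π·(2.14×10¹¹)²) = 55.95 W/m².
For an isothermal sphere, absorbed (1−a)S·πr² = emitted σ·4πr²·T⁴, so T⁴ = (1−a)S/(4σ).
T⁴ = 1.00·55.95/(4·5.67×10⁻⁸) = 2.467×10⁸ K⁴.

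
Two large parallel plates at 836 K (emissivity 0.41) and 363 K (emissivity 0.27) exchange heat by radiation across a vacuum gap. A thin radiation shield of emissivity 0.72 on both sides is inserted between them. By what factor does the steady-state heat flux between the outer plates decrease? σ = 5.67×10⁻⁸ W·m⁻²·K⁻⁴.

factor ≈ 1.35

Without shield: q₀ = σΔ(T⁴)/(1/ε₁+1/ε₂−1) with denominator 5.143.
With shield the two gaps are in series; the resistances add: (1/ε₁+1/ε_s−1)+(1/ε_s+1/ε₂−1) = 2.828+4.093 = 6.921.
Heat-flux ratio q₀/q = 6.921/5.143.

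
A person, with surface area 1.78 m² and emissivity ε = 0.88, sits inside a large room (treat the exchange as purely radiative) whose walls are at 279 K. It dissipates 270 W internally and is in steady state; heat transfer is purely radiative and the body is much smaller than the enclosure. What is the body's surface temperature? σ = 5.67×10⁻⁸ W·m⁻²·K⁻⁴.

For a small grey body in a large enclosure, net radiated power = εσA(T⁴ − T_w⁴).
Steady state: P = εσA(T⁴ − T_w⁴) with A = 1.78 m².
T⁴ = P/(εσA) + T_w⁴ = 270/(0.88·5.67×10⁻⁸·1.780) + (279)⁴
    = 3.040×10⁹ + 6.059×10⁹ = 9.099×10⁹ K⁴.

T ≈ 309 K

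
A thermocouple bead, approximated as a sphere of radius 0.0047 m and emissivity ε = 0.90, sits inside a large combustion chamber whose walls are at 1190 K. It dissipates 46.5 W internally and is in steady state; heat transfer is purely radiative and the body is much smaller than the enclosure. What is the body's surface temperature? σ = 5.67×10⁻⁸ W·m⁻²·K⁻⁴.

T ≈ 1520 K

For a small grey body in a large enclosure, net radiated power = εσA(T⁴ − T_w⁴).
Steady state: P = εσA(T⁴ − T_w⁴) with A = 4πr² = 2.776×10⁻⁴ m².
T⁴ = P/(εσA) + T_w⁴ = 46.5/(0.90·5.67×10⁻⁸·2.776×10⁻⁴) + (1190)⁴
    = 3.283×10¹² + 2.005×10¹² = 5.288×10¹² K⁴.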